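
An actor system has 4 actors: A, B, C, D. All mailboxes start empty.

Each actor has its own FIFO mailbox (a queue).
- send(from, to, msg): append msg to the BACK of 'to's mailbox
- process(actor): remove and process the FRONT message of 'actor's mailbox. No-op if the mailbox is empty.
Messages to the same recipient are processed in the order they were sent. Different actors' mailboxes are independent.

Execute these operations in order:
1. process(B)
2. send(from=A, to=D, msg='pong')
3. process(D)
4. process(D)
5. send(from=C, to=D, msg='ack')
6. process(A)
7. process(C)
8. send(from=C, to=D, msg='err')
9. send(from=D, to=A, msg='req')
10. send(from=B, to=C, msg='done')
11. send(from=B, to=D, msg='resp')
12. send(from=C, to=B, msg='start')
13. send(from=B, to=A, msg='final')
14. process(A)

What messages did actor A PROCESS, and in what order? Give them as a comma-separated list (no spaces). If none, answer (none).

After 1 (process(B)): A:[] B:[] C:[] D:[]
After 2 (send(from=A, to=D, msg='pong')): A:[] B:[] C:[] D:[pong]
After 3 (process(D)): A:[] B:[] C:[] D:[]
After 4 (process(D)): A:[] B:[] C:[] D:[]
After 5 (send(from=C, to=D, msg='ack')): A:[] B:[] C:[] D:[ack]
After 6 (process(A)): A:[] B:[] C:[] D:[ack]
After 7 (process(C)): A:[] B:[] C:[] D:[ack]
After 8 (send(from=C, to=D, msg='err')): A:[] B:[] C:[] D:[ack,err]
After 9 (send(from=D, to=A, msg='req')): A:[req] B:[] C:[] D:[ack,err]
After 10 (send(from=B, to=C, msg='done')): A:[req] B:[] C:[done] D:[ack,err]
After 11 (send(from=B, to=D, msg='resp')): A:[req] B:[] C:[done] D:[ack,err,resp]
After 12 (send(from=C, to=B, msg='start')): A:[req] B:[start] C:[done] D:[ack,err,resp]
After 13 (send(from=B, to=A, msg='final')): A:[req,final] B:[start] C:[done] D:[ack,err,resp]
After 14 (process(A)): A:[final] B:[start] C:[done] D:[ack,err,resp]

Answer: req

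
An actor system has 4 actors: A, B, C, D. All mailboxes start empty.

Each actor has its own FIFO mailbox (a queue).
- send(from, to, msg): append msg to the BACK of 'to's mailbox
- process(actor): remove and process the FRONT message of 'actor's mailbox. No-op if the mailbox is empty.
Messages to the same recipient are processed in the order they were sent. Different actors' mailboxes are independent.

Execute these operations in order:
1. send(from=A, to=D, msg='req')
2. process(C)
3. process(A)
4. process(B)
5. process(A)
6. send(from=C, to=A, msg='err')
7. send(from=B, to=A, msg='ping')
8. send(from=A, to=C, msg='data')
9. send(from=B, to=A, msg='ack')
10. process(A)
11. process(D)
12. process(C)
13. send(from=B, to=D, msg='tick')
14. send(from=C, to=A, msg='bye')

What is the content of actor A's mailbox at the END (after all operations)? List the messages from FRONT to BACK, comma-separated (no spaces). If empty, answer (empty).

After 1 (send(from=A, to=D, msg='req')): A:[] B:[] C:[] D:[req]
After 2 (process(C)): A:[] B:[] C:[] D:[req]
After 3 (process(A)): A:[] B:[] C:[] D:[req]
After 4 (process(B)): A:[] B:[] C:[] D:[req]
After 5 (process(A)): A:[] B:[] C:[] D:[req]
After 6 (send(from=C, to=A, msg='err')): A:[err] B:[] C:[] D:[req]
After 7 (send(from=B, to=A, msg='ping')): A:[err,ping] B:[] C:[] D:[req]
After 8 (send(from=A, to=C, msg='data')): A:[err,ping] B:[] C:[data] D:[req]
After 9 (send(from=B, to=A, msg='ack')): A:[err,ping,ack] B:[] C:[data] D:[req]
After 10 (process(A)): A:[ping,ack] B:[] C:[data] D:[req]
After 11 (process(D)): A:[ping,ack] B:[] C:[data] D:[]
After 12 (process(C)): A:[ping,ack] B:[] C:[] D:[]
After 13 (send(from=B, to=D, msg='tick')): A:[ping,ack] B:[] C:[] D:[tick]
After 14 (send(from=C, to=A, msg='bye')): A:[ping,ack,bye] B:[] C:[] D:[tick]

Answer: ping,ack,bye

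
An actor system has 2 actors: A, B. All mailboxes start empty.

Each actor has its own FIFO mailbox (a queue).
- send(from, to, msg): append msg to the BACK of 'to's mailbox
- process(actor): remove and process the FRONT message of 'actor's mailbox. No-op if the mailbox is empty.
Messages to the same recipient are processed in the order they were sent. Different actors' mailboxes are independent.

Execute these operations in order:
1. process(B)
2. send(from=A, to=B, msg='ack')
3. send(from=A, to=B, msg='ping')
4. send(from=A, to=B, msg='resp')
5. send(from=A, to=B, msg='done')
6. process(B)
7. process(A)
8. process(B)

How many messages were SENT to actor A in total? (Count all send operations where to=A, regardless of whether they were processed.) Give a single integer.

Answer: 0

Derivation:
After 1 (process(B)): A:[] B:[]
After 2 (send(from=A, to=B, msg='ack')): A:[] B:[ack]
After 3 (send(from=A, to=B, msg='ping')): A:[] B:[ack,ping]
After 4 (send(from=A, to=B, msg='resp')): A:[] B:[ack,ping,resp]
After 5 (send(from=A, to=B, msg='done')): A:[] B:[ack,ping,resp,done]
After 6 (process(B)): A:[] B:[ping,resp,done]
After 7 (process(A)): A:[] B:[ping,resp,done]
After 8 (process(B)): A:[] B:[resp,done]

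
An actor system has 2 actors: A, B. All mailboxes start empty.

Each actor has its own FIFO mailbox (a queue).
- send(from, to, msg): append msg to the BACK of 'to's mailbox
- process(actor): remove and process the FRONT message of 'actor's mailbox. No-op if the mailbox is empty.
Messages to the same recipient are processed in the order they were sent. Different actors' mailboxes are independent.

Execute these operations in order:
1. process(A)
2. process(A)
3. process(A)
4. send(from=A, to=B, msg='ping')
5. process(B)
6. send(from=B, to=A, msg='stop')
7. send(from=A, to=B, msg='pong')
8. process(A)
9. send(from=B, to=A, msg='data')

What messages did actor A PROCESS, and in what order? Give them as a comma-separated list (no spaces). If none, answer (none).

Answer: stop

Derivation:
After 1 (process(A)): A:[] B:[]
After 2 (process(A)): A:[] B:[]
After 3 (process(A)): A:[] B:[]
After 4 (send(from=A, to=B, msg='ping')): A:[] B:[ping]
After 5 (process(B)): A:[] B:[]
After 6 (send(from=B, to=A, msg='stop')): A:[stop] B:[]
After 7 (send(from=A, to=B, msg='pong')): A:[stop] B:[pong]
After 8 (process(A)): A:[] B:[pong]
After 9 (send(from=B, to=A, msg='data')): A:[data] B:[pong]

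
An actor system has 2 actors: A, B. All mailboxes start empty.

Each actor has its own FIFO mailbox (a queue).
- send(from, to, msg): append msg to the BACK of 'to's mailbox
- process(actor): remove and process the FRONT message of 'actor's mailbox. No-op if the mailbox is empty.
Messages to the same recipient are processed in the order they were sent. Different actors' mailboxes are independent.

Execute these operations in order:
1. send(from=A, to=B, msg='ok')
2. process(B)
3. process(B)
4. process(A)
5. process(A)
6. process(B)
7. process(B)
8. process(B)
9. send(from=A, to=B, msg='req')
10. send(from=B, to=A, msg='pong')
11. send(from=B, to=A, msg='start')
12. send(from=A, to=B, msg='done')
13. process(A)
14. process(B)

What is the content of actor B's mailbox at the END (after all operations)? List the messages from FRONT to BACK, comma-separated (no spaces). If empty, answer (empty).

Answer: done

Derivation:
After 1 (send(from=A, to=B, msg='ok')): A:[] B:[ok]
After 2 (process(B)): A:[] B:[]
After 3 (process(B)): A:[] B:[]
After 4 (process(A)): A:[] B:[]
After 5 (process(A)): A:[] B:[]
After 6 (process(B)): A:[] B:[]
After 7 (process(B)): A:[] B:[]
After 8 (process(B)): A:[] B:[]
After 9 (send(from=A, to=B, msg='req')): A:[] B:[req]
After 10 (send(from=B, to=A, msg='pong')): A:[pong] B:[req]
After 11 (send(from=B, to=A, msg='start')): A:[pong,start] B:[req]
After 12 (send(from=A, to=B, msg='done')): A:[pong,start] B:[req,done]
After 13 (process(A)): A:[start] B:[req,done]
After 14 (process(B)): A:[start] B:[done]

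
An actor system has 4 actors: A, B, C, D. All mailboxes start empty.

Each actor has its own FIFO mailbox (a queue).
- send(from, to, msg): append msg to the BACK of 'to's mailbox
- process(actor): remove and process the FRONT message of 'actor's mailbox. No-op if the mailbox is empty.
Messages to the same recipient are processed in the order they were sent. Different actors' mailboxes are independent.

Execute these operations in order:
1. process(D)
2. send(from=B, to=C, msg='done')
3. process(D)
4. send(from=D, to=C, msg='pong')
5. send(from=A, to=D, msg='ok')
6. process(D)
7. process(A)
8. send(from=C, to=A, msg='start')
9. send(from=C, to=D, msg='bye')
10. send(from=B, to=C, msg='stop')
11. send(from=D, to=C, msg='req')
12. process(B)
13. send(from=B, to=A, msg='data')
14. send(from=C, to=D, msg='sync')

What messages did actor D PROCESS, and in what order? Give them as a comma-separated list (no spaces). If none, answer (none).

Answer: ok

Derivation:
After 1 (process(D)): A:[] B:[] C:[] D:[]
After 2 (send(from=B, to=C, msg='done')): A:[] B:[] C:[done] D:[]
After 3 (process(D)): A:[] B:[] C:[done] D:[]
After 4 (send(from=D, to=C, msg='pong')): A:[] B:[] C:[done,pong] D:[]
After 5 (send(from=A, to=D, msg='ok')): A:[] B:[] C:[done,pong] D:[ok]
After 6 (process(D)): A:[] B:[] C:[done,pong] D:[]
After 7 (process(A)): A:[] B:[] C:[done,pong] D:[]
After 8 (send(from=C, to=A, msg='start')): A:[start] B:[] C:[done,pong] D:[]
After 9 (send(from=C, to=D, msg='bye')): A:[start] B:[] C:[done,pong] D:[bye]
After 10 (send(from=B, to=C, msg='stop')): A:[start] B:[] C:[done,pong,stop] D:[bye]
After 11 (send(from=D, to=C, msg='req')): A:[start] B:[] C:[done,pong,stop,req] D:[bye]
After 12 (process(B)): A:[start] B:[] C:[done,pong,stop,req] D:[bye]
After 13 (send(from=B, to=A, msg='data')): A:[start,data] B:[] C:[done,pong,stop,req] D:[bye]
After 14 (send(from=C, to=D, msg='sync')): A:[start,data] B:[] C:[done,pong,stop,req] D:[bye,sync]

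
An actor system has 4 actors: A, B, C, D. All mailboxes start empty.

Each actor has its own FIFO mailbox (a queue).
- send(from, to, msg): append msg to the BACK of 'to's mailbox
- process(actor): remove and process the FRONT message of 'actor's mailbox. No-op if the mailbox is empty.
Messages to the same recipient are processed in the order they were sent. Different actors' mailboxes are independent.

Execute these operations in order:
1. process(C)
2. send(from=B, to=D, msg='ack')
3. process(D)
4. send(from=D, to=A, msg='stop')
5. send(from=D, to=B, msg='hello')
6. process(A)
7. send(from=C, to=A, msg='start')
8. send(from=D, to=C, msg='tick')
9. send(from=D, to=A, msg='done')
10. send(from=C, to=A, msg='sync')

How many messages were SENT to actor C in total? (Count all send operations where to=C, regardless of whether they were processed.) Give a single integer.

After 1 (process(C)): A:[] B:[] C:[] D:[]
After 2 (send(from=B, to=D, msg='ack')): A:[] B:[] C:[] D:[ack]
After 3 (process(D)): A:[] B:[] C:[] D:[]
After 4 (send(from=D, to=A, msg='stop')): A:[stop] B:[] C:[] D:[]
After 5 (send(from=D, to=B, msg='hello')): A:[stop] B:[hello] C:[] D:[]
After 6 (process(A)): A:[] B:[hello] C:[] D:[]
After 7 (send(from=C, to=A, msg='start')): A:[start] B:[hello] C:[] D:[]
After 8 (send(from=D, to=C, msg='tick')): A:[start] B:[hello] C:[tick] D:[]
After 9 (send(from=D, to=A, msg='done')): A:[start,done] B:[hello] C:[tick] D:[]
After 10 (send(from=C, to=A, msg='sync')): A:[start,done,sync] B:[hello] C:[tick] D:[]

Answer: 1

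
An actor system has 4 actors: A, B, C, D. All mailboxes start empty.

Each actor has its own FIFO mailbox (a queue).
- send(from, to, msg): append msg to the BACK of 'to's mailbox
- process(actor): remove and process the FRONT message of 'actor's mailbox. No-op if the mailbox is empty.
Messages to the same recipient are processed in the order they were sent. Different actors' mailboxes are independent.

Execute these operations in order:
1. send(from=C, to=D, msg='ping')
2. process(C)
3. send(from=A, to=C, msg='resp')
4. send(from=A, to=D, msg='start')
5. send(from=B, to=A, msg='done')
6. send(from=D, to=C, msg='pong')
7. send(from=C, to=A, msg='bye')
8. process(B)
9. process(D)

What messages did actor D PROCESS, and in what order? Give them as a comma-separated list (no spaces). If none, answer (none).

Answer: ping

Derivation:
After 1 (send(from=C, to=D, msg='ping')): A:[] B:[] C:[] D:[ping]
After 2 (process(C)): A:[] B:[] C:[] D:[ping]
After 3 (send(from=A, to=C, msg='resp')): A:[] B:[] C:[resp] D:[ping]
After 4 (send(from=A, to=D, msg='start')): A:[] B:[] C:[resp] D:[ping,start]
After 5 (send(from=B, to=A, msg='done')): A:[done] B:[] C:[resp] D:[ping,start]
After 6 (send(from=D, to=C, msg='pong')): A:[done] B:[] C:[resp,pong] D:[ping,start]
After 7 (send(from=C, to=A, msg='bye')): A:[done,bye] B:[] C:[resp,pong] D:[ping,start]
After 8 (process(B)): A:[done,bye] B:[] C:[resp,pong] D:[ping,start]
After 9 (process(D)): A:[done,bye] B:[] C:[resp,pong] D:[start]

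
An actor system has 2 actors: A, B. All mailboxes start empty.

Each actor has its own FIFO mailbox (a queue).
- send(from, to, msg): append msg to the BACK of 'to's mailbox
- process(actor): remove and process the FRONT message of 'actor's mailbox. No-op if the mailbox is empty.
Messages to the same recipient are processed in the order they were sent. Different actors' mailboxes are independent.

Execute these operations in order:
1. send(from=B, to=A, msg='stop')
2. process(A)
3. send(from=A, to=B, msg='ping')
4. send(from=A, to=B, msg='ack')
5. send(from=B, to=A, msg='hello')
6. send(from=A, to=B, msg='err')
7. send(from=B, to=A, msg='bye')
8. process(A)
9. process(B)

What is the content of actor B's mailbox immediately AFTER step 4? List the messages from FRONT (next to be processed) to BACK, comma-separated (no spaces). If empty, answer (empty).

After 1 (send(from=B, to=A, msg='stop')): A:[stop] B:[]
After 2 (process(A)): A:[] B:[]
After 3 (send(from=A, to=B, msg='ping')): A:[] B:[ping]
After 4 (send(from=A, to=B, msg='ack')): A:[] B:[ping,ack]

ping,ack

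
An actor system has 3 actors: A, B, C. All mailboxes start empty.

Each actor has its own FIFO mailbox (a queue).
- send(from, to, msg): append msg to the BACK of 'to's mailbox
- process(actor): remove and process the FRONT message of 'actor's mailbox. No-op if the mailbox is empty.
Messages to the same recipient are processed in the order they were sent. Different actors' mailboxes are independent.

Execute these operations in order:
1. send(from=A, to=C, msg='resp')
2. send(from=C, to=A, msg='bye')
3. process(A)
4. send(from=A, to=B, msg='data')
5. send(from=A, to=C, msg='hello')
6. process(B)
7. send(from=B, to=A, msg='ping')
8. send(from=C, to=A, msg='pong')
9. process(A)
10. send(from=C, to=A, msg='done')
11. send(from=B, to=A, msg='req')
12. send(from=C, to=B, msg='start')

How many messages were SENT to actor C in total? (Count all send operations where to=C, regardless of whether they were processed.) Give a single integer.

After 1 (send(from=A, to=C, msg='resp')): A:[] B:[] C:[resp]
After 2 (send(from=C, to=A, msg='bye')): A:[bye] B:[] C:[resp]
After 3 (process(A)): A:[] B:[] C:[resp]
After 4 (send(from=A, to=B, msg='data')): A:[] B:[data] C:[resp]
After 5 (send(from=A, to=C, msg='hello')): A:[] B:[data] C:[resp,hello]
After 6 (process(B)): A:[] B:[] C:[resp,hello]
After 7 (send(from=B, to=A, msg='ping')): A:[ping] B:[] C:[resp,hello]
After 8 (send(from=C, to=A, msg='pong')): A:[ping,pong] B:[] C:[resp,hello]
After 9 (process(A)): A:[pong] B:[] C:[resp,hello]
After 10 (send(from=C, to=A, msg='done')): A:[pong,done] B:[] C:[resp,hello]
After 11 (send(from=B, to=A, msg='req')): A:[pong,done,req] B:[] C:[resp,hello]
After 12 (send(from=C, to=B, msg='start')): A:[pong,done,req] B:[start] C:[resp,hello]

Answer: 2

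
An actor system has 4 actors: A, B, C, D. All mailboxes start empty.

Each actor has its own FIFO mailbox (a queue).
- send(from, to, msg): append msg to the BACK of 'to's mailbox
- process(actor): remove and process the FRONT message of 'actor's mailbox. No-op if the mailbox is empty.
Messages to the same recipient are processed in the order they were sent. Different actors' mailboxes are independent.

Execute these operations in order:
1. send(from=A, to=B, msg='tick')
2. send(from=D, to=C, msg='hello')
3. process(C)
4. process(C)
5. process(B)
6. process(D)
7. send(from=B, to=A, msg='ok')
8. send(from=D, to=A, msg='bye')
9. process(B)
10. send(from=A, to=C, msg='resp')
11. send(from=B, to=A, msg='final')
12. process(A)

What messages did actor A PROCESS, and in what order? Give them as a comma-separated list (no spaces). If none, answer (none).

After 1 (send(from=A, to=B, msg='tick')): A:[] B:[tick] C:[] D:[]
After 2 (send(from=D, to=C, msg='hello')): A:[] B:[tick] C:[hello] D:[]
After 3 (process(C)): A:[] B:[tick] C:[] D:[]
After 4 (process(C)): A:[] B:[tick] C:[] D:[]
After 5 (process(B)): A:[] B:[] C:[] D:[]
After 6 (process(D)): A:[] B:[] C:[] D:[]
After 7 (send(from=B, to=A, msg='ok')): A:[ok] B:[] C:[] D:[]
After 8 (send(from=D, to=A, msg='bye')): A:[ok,bye] B:[] C:[] D:[]
After 9 (process(B)): A:[ok,bye] B:[] C:[] D:[]
After 10 (send(from=A, to=C, msg='resp')): A:[ok,bye] B:[] C:[resp] D:[]
After 11 (send(from=B, to=A, msg='final')): A:[ok,bye,final] B:[] C:[resp] D:[]
After 12 (process(A)): A:[bye,final] B:[] C:[resp] D:[]

Answer: ok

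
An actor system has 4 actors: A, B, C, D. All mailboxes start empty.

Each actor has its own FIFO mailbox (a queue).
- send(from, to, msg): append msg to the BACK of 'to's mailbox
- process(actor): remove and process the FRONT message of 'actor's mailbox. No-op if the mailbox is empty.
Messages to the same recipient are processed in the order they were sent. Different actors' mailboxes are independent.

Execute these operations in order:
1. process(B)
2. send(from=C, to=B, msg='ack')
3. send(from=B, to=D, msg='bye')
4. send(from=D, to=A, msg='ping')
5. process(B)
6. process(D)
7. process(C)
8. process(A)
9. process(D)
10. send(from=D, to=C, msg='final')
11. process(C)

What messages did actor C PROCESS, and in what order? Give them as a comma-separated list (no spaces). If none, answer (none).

Answer: final

Derivation:
After 1 (process(B)): A:[] B:[] C:[] D:[]
After 2 (send(from=C, to=B, msg='ack')): A:[] B:[ack] C:[] D:[]
After 3 (send(from=B, to=D, msg='bye')): A:[] B:[ack] C:[] D:[bye]
After 4 (send(from=D, to=A, msg='ping')): A:[ping] B:[ack] C:[] D:[bye]
After 5 (process(B)): A:[ping] B:[] C:[] D:[bye]
After 6 (process(D)): A:[ping] B:[] C:[] D:[]
After 7 (process(C)): A:[ping] B:[] C:[] D:[]
After 8 (process(A)): A:[] B:[] C:[] D:[]
After 9 (process(D)): A:[] B:[] C:[] D:[]
After 10 (send(from=D, to=C, msg='final')): A:[] B:[] C:[final] D:[]
After 11 (process(C)): A:[] B:[] C:[] D:[]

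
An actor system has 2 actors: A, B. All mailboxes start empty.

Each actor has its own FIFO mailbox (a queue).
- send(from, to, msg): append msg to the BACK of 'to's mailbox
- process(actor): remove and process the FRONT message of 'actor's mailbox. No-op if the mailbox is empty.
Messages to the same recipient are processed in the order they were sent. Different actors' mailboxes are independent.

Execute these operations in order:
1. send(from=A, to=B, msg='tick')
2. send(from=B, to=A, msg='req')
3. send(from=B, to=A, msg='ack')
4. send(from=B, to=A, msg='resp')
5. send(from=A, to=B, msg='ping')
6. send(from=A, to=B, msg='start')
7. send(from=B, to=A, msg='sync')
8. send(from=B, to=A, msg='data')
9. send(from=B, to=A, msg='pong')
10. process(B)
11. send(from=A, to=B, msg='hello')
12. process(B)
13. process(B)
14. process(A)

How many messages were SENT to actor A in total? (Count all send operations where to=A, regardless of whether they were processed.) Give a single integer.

Answer: 6

Derivation:
After 1 (send(from=A, to=B, msg='tick')): A:[] B:[tick]
After 2 (send(from=B, to=A, msg='req')): A:[req] B:[tick]
After 3 (send(from=B, to=A, msg='ack')): A:[req,ack] B:[tick]
After 4 (send(from=B, to=A, msg='resp')): A:[req,ack,resp] B:[tick]
After 5 (send(from=A, to=B, msg='ping')): A:[req,ack,resp] B:[tick,ping]
After 6 (send(from=A, to=B, msg='start')): A:[req,ack,resp] B:[tick,ping,start]
After 7 (send(from=B, to=A, msg='sync')): A:[req,ack,resp,sync] B:[tick,ping,start]
After 8 (send(from=B, to=A, msg='data')): A:[req,ack,resp,sync,data] B:[tick,ping,start]
After 9 (send(from=B, to=A, msg='pong')): A:[req,ack,resp,sync,data,pong] B:[tick,ping,start]
After 10 (process(B)): A:[req,ack,resp,sync,data,pong] B:[ping,start]
After 11 (send(from=A, to=B, msg='hello')): A:[req,ack,resp,sync,data,pong] B:[ping,start,hello]
After 12 (process(B)): A:[req,ack,resp,sync,data,pong] B:[start,hello]
After 13 (process(B)): A:[req,ack,resp,sync,data,pong] B:[hello]
After 14 (process(A)): A:[ack,resp,sync,data,pong] B:[hello]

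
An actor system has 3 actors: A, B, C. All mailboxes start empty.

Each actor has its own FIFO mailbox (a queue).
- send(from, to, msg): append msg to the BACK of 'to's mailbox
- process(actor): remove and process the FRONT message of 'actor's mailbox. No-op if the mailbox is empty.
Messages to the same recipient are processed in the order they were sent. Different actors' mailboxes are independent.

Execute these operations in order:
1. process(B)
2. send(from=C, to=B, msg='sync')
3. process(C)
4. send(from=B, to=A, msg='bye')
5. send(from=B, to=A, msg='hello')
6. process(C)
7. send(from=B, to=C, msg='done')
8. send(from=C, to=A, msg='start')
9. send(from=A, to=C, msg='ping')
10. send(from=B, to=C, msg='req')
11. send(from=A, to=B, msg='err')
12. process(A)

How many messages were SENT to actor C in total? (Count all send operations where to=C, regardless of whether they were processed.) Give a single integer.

Answer: 3

Derivation:
After 1 (process(B)): A:[] B:[] C:[]
After 2 (send(from=C, to=B, msg='sync')): A:[] B:[sync] C:[]
After 3 (process(C)): A:[] B:[sync] C:[]
After 4 (send(from=B, to=A, msg='bye')): A:[bye] B:[sync] C:[]
After 5 (send(from=B, to=A, msg='hello')): A:[bye,hello] B:[sync] C:[]
After 6 (process(C)): A:[bye,hello] B:[sync] C:[]
After 7 (send(from=B, to=C, msg='done')): A:[bye,hello] B:[sync] C:[done]
After 8 (send(from=C, to=A, msg='start')): A:[bye,hello,start] B:[sync] C:[done]
After 9 (send(from=A, to=C, msg='ping')): A:[bye,hello,start] B:[sync] C:[done,ping]
After 10 (send(from=B, to=C, msg='req')): A:[bye,hello,start] B:[sync] C:[done,ping,req]
After 11 (send(from=A, to=B, msg='err')): A:[bye,hello,start] B:[sync,err] C:[done,ping,req]
After 12 (process(A)): A:[hello,start] B:[sync,err] C:[done,ping,req]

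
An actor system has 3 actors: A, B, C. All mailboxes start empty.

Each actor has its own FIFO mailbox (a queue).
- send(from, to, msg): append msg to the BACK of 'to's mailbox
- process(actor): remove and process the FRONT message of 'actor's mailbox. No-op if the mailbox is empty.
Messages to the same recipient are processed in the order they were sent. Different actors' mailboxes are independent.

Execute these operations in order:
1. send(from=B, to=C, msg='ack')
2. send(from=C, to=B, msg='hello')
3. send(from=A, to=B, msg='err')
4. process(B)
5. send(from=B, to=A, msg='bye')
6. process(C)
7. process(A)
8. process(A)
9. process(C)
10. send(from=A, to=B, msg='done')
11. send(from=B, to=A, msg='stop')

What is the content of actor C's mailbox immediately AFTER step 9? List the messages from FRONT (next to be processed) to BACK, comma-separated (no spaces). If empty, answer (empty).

After 1 (send(from=B, to=C, msg='ack')): A:[] B:[] C:[ack]
After 2 (send(from=C, to=B, msg='hello')): A:[] B:[hello] C:[ack]
After 3 (send(from=A, to=B, msg='err')): A:[] B:[hello,err] C:[ack]
After 4 (process(B)): A:[] B:[err] C:[ack]
After 5 (send(from=B, to=A, msg='bye')): A:[bye] B:[err] C:[ack]
After 6 (process(C)): A:[bye] B:[err] C:[]
After 7 (process(A)): A:[] B:[err] C:[]
After 8 (process(A)): A:[] B:[err] C:[]
After 9 (process(C)): A:[] B:[err] C:[]

(empty)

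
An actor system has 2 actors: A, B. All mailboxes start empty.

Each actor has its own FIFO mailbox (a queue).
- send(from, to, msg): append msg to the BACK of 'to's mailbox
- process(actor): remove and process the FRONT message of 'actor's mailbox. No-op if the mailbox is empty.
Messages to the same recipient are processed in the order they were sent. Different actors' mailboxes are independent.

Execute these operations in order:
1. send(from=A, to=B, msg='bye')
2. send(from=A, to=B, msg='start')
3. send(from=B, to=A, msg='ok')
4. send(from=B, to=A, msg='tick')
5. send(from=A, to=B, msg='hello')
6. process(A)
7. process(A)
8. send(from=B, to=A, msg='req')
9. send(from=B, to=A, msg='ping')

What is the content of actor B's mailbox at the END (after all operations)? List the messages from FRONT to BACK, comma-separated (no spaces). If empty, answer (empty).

After 1 (send(from=A, to=B, msg='bye')): A:[] B:[bye]
After 2 (send(from=A, to=B, msg='start')): A:[] B:[bye,start]
After 3 (send(from=B, to=A, msg='ok')): A:[ok] B:[bye,start]
After 4 (send(from=B, to=A, msg='tick')): A:[ok,tick] B:[bye,start]
After 5 (send(from=A, to=B, msg='hello')): A:[ok,tick] B:[bye,start,hello]
After 6 (process(A)): A:[tick] B:[bye,start,hello]
After 7 (process(A)): A:[] B:[bye,start,hello]
After 8 (send(from=B, to=A, msg='req')): A:[req] B:[bye,start,hello]
After 9 (send(from=B, to=A, msg='ping')): A:[req,ping] B:[bye,start,hello]

Answer: bye,start,hello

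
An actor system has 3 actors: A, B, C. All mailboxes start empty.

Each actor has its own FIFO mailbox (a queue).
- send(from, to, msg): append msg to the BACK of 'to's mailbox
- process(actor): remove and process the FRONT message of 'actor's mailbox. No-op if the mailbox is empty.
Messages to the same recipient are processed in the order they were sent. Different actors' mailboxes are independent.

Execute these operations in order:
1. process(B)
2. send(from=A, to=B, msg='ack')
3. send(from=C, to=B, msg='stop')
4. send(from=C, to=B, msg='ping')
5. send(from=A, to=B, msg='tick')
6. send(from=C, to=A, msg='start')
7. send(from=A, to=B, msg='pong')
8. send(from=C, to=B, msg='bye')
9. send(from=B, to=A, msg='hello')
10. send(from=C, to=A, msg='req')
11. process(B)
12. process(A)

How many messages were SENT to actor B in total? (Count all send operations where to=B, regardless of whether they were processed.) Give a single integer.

After 1 (process(B)): A:[] B:[] C:[]
After 2 (send(from=A, to=B, msg='ack')): A:[] B:[ack] C:[]
After 3 (send(from=C, to=B, msg='stop')): A:[] B:[ack,stop] C:[]
After 4 (send(from=C, to=B, msg='ping')): A:[] B:[ack,stop,ping] C:[]
After 5 (send(from=A, to=B, msg='tick')): A:[] B:[ack,stop,ping,tick] C:[]
After 6 (send(from=C, to=A, msg='start')): A:[start] B:[ack,stop,ping,tick] C:[]
After 7 (send(from=A, to=B, msg='pong')): A:[start] B:[ack,stop,ping,tick,pong] C:[]
After 8 (send(from=C, to=B, msg='bye')): A:[start] B:[ack,stop,ping,tick,pong,bye] C:[]
After 9 (send(from=B, to=A, msg='hello')): A:[start,hello] B:[ack,stop,ping,tick,pong,bye] C:[]
After 10 (send(from=C, to=A, msg='req')): A:[start,hello,req] B:[ack,stop,ping,tick,pong,bye] C:[]
After 11 (process(B)): A:[start,hello,req] B:[stop,ping,tick,pong,bye] C:[]
After 12 (process(A)): A:[hello,req] B:[stop,ping,tick,pong,bye] C:[]

Answer: 6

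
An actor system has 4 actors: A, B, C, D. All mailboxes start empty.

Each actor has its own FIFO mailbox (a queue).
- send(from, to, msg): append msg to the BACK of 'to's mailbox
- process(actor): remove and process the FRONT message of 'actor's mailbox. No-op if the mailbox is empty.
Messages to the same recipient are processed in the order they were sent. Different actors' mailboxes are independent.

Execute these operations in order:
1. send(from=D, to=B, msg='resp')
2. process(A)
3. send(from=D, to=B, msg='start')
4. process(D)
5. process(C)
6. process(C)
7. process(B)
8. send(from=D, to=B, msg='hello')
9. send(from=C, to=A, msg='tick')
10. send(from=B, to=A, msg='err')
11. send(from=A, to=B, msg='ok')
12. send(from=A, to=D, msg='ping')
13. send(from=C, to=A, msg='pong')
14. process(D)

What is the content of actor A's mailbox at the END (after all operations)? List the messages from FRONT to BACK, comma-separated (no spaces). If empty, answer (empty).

After 1 (send(from=D, to=B, msg='resp')): A:[] B:[resp] C:[] D:[]
After 2 (process(A)): A:[] B:[resp] C:[] D:[]
After 3 (send(from=D, to=B, msg='start')): A:[] B:[resp,start] C:[] D:[]
After 4 (process(D)): A:[] B:[resp,start] C:[] D:[]
After 5 (process(C)): A:[] B:[resp,start] C:[] D:[]
After 6 (process(C)): A:[] B:[resp,start] C:[] D:[]
After 7 (process(B)): A:[] B:[start] C:[] D:[]
After 8 (send(from=D, to=B, msg='hello')): A:[] B:[start,hello] C:[] D:[]
After 9 (send(from=C, to=A, msg='tick')): A:[tick] B:[start,hello] C:[] D:[]
After 10 (send(from=B, to=A, msg='err')): A:[tick,err] B:[start,hello] C:[] D:[]
After 11 (send(from=A, to=B, msg='ok')): A:[tick,err] B:[start,hello,ok] C:[] D:[]
After 12 (send(from=A, to=D, msg='ping')): A:[tick,err] B:[start,hello,ok] C:[] D:[ping]
After 13 (send(from=C, to=A, msg='pong')): A:[tick,err,pong] B:[start,hello,ok] C:[] D:[ping]
After 14 (process(D)): A:[tick,err,pong] B:[start,hello,ok] C:[] D:[]

Answer: tick,err,pong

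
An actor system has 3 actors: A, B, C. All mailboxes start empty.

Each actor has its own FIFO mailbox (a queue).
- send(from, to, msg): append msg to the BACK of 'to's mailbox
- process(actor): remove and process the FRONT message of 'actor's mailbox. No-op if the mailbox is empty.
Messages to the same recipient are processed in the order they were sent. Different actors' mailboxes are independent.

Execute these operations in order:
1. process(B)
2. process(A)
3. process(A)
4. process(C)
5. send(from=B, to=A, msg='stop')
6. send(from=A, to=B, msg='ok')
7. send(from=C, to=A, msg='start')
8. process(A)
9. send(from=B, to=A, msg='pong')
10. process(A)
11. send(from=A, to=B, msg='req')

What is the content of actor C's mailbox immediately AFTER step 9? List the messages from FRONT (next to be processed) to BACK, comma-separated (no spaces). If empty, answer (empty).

After 1 (process(B)): A:[] B:[] C:[]
After 2 (process(A)): A:[] B:[] C:[]
After 3 (process(A)): A:[] B:[] C:[]
After 4 (process(C)): A:[] B:[] C:[]
After 5 (send(from=B, to=A, msg='stop')): A:[stop] B:[] C:[]
After 6 (send(from=A, to=B, msg='ok')): A:[stop] B:[ok] C:[]
After 7 (send(from=C, to=A, msg='start')): A:[stop,start] B:[ok] C:[]
After 8 (process(A)): A:[start] B:[ok] C:[]
After 9 (send(from=B, to=A, msg='pong')): A:[start,pong] B:[ok] C:[]

(empty)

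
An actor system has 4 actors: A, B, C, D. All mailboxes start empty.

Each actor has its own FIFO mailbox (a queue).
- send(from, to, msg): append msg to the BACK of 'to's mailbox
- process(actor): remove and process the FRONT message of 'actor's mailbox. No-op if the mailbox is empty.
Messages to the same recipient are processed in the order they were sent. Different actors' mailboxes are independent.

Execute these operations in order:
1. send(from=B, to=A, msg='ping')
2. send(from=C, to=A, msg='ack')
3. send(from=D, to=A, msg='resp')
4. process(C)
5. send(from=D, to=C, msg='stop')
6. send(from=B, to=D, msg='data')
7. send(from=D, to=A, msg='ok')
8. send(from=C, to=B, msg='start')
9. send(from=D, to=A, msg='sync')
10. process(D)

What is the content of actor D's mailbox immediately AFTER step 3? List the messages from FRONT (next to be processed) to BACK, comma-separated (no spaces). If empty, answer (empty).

After 1 (send(from=B, to=A, msg='ping')): A:[ping] B:[] C:[] D:[]
After 2 (send(from=C, to=A, msg='ack')): A:[ping,ack] B:[] C:[] D:[]
After 3 (send(from=D, to=A, msg='resp')): A:[ping,ack,resp] B:[] C:[] D:[]

(empty)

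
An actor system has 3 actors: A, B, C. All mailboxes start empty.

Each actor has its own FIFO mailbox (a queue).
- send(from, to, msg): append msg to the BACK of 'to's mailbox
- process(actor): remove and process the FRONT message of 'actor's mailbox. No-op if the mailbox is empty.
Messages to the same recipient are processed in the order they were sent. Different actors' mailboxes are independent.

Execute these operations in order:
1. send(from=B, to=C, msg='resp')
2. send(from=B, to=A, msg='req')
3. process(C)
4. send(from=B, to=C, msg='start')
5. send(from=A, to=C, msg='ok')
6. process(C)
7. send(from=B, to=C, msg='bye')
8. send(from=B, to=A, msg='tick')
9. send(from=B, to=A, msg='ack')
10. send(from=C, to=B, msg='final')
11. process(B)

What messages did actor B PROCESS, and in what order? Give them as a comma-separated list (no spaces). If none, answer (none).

After 1 (send(from=B, to=C, msg='resp')): A:[] B:[] C:[resp]
After 2 (send(from=B, to=A, msg='req')): A:[req] B:[] C:[resp]
After 3 (process(C)): A:[req] B:[] C:[]
After 4 (send(from=B, to=C, msg='start')): A:[req] B:[] C:[start]
After 5 (send(from=A, to=C, msg='ok')): A:[req] B:[] C:[start,ok]
After 6 (process(C)): A:[req] B:[] C:[ok]
After 7 (send(from=B, to=C, msg='bye')): A:[req] B:[] C:[ok,bye]
After 8 (send(from=B, to=A, msg='tick')): A:[req,tick] B:[] C:[ok,bye]
After 9 (send(from=B, to=A, msg='ack')): A:[req,tick,ack] B:[] C:[ok,bye]
After 10 (send(from=C, to=B, msg='final')): A:[req,tick,ack] B:[final] C:[ok,bye]
After 11 (process(B)): A:[req,tick,ack] B:[] C:[ok,bye]

Answer: final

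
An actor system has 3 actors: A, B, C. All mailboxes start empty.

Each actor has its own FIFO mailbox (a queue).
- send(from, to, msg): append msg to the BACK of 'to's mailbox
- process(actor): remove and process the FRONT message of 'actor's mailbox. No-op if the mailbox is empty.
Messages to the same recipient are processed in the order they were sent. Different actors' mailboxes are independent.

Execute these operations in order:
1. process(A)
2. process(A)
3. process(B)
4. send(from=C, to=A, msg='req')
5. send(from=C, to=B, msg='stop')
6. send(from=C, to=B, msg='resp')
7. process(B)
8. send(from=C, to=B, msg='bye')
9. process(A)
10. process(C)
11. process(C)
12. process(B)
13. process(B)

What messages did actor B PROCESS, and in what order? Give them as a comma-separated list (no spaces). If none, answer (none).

Answer: stop,resp,bye

Derivation:
After 1 (process(A)): A:[] B:[] C:[]
After 2 (process(A)): A:[] B:[] C:[]
After 3 (process(B)): A:[] B:[] C:[]
After 4 (send(from=C, to=A, msg='req')): A:[req] B:[] C:[]
After 5 (send(from=C, to=B, msg='stop')): A:[req] B:[stop] C:[]
After 6 (send(from=C, to=B, msg='resp')): A:[req] B:[stop,resp] C:[]
After 7 (process(B)): A:[req] B:[resp] C:[]
After 8 (send(from=C, to=B, msg='bye')): A:[req] B:[resp,bye] C:[]
After 9 (process(A)): A:[] B:[resp,bye] C:[]
After 10 (process(C)): A:[] B:[resp,bye] C:[]
After 11 (process(C)): A:[] B:[resp,bye] C:[]
After 12 (process(B)): A:[] B:[bye] C:[]
After 13 (process(B)): A:[] B:[] C:[]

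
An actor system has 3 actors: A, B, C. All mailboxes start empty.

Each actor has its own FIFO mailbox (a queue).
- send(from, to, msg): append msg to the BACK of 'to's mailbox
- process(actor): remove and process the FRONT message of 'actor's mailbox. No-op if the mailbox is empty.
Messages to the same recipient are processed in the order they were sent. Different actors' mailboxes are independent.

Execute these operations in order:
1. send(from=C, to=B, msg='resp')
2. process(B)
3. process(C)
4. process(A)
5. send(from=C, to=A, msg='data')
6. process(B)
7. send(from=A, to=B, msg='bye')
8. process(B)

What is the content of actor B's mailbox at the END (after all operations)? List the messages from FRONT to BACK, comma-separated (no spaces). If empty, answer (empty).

Answer: (empty)

Derivation:
After 1 (send(from=C, to=B, msg='resp')): A:[] B:[resp] C:[]
After 2 (process(B)): A:[] B:[] C:[]
After 3 (process(C)): A:[] B:[] C:[]
After 4 (process(A)): A:[] B:[] C:[]
After 5 (send(from=C, to=A, msg='data')): A:[data] B:[] C:[]
After 6 (process(B)): A:[data] B:[] C:[]
After 7 (send(from=A, to=B, msg='bye')): A:[data] B:[bye] C:[]
After 8 (process(B)): A:[data] B:[] C:[]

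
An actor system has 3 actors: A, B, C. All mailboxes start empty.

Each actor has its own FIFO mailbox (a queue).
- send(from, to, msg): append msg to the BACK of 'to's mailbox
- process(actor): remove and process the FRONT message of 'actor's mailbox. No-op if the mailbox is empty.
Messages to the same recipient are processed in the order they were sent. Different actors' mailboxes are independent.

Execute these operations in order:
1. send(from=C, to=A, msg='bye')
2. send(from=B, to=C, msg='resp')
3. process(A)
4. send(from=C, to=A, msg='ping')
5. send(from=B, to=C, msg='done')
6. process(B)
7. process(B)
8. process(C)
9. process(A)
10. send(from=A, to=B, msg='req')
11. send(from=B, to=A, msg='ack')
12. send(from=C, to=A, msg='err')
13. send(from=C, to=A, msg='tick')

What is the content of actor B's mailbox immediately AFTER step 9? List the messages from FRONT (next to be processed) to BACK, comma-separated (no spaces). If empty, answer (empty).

After 1 (send(from=C, to=A, msg='bye')): A:[bye] B:[] C:[]
After 2 (send(from=B, to=C, msg='resp')): A:[bye] B:[] C:[resp]
After 3 (process(A)): A:[] B:[] C:[resp]
After 4 (send(from=C, to=A, msg='ping')): A:[ping] B:[] C:[resp]
After 5 (send(from=B, to=C, msg='done')): A:[ping] B:[] C:[resp,done]
After 6 (process(B)): A:[ping] B:[] C:[resp,done]
After 7 (process(B)): A:[ping] B:[] C:[resp,done]
After 8 (process(C)): A:[ping] B:[] C:[done]
After 9 (process(A)): A:[] B:[] C:[done]

(empty)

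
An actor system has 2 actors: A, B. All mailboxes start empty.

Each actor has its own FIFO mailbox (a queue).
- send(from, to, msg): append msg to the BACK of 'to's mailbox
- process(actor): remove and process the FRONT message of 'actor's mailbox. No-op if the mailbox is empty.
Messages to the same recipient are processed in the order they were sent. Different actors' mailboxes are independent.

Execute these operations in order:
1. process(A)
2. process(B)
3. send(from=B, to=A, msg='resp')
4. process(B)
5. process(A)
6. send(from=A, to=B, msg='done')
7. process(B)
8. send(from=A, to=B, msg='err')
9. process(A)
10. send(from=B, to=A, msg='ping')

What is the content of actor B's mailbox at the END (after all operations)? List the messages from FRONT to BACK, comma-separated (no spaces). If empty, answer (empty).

Answer: err

Derivation:
After 1 (process(A)): A:[] B:[]
After 2 (process(B)): A:[] B:[]
After 3 (send(from=B, to=A, msg='resp')): A:[resp] B:[]
After 4 (process(B)): A:[resp] B:[]
After 5 (process(A)): A:[] B:[]
After 6 (send(from=A, to=B, msg='done')): A:[] B:[done]
After 7 (process(B)): A:[] B:[]
After 8 (send(from=A, to=B, msg='err')): A:[] B:[err]
After 9 (process(A)): A:[] B:[err]
After 10 (send(from=B, to=A, msg='ping')): A:[ping] B:[err]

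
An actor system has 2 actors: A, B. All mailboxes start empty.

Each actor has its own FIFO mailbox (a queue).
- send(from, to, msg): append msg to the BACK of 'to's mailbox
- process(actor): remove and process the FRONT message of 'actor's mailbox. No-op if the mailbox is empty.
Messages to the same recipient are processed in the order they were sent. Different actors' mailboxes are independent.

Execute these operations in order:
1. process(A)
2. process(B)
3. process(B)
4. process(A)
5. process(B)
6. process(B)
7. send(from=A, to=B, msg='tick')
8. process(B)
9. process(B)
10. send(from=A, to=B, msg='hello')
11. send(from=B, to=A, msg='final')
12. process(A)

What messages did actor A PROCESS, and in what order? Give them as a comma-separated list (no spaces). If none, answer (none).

After 1 (process(A)): A:[] B:[]
After 2 (process(B)): A:[] B:[]
After 3 (process(B)): A:[] B:[]
After 4 (process(A)): A:[] B:[]
After 5 (process(B)): A:[] B:[]
After 6 (process(B)): A:[] B:[]
After 7 (send(from=A, to=B, msg='tick')): A:[] B:[tick]
After 8 (process(B)): A:[] B:[]
After 9 (process(B)): A:[] B:[]
After 10 (send(from=A, to=B, msg='hello')): A:[] B:[hello]
After 11 (send(from=B, to=A, msg='final')): A:[final] B:[hello]
After 12 (process(A)): A:[] B:[hello]

Answer: final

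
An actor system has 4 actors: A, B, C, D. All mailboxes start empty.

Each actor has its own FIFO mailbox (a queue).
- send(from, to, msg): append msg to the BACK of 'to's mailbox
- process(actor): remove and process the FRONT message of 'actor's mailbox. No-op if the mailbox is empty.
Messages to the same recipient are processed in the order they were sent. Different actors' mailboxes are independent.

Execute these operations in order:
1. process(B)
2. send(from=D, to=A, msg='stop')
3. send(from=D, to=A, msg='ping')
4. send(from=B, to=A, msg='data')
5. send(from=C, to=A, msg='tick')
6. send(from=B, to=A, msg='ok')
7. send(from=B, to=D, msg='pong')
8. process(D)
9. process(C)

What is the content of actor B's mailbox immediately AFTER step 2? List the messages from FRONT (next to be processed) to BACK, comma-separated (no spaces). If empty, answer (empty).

After 1 (process(B)): A:[] B:[] C:[] D:[]
After 2 (send(from=D, to=A, msg='stop')): A:[stop] B:[] C:[] D:[]

(empty)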